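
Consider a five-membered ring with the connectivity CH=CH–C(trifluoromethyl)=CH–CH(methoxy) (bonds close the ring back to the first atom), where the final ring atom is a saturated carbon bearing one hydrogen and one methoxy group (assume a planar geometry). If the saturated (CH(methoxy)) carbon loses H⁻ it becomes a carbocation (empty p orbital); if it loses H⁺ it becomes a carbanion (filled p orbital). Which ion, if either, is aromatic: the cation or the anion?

Once that carbon is sp², every ring atom has a p orbital and both ions are fully conjugated.
Cation: 2 × 2 + 0 = 4 π electrons → 4(1), antiaromatic.
Anion: 2 × 2 + 2 = 6 π electrons → 4(1)+2, aromatic.

The anion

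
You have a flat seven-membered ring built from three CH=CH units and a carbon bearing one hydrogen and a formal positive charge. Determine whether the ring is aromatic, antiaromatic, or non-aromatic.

Aromatic

Every ring atom contributes a p orbital perpendicular to the ring (the double-bond atoms are sp², each contributing one p electron; the carbocation has an empty p orbital), so the π system is cyclic and fully conjugated.
π-electron count: 3 × 2 = 6 from the double-bond units + 0 from the CH(+) atom = 6.
6 = 4(1) + 2, which satisfies Hückel's 4n+2 rule.
This is the tropylium cation.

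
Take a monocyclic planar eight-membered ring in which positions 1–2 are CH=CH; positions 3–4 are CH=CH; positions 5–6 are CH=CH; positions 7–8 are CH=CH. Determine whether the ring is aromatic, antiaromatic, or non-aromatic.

Every ring atom contributes a p orbital perpendicular to the ring (each doubly-bonded ring atom is sp² with one p-orbital electron), so the π system is cyclic and fully conjugated.
π-electron count: 4 × 2 = 8 from the 4 double-bond units.
With 8 = 4·2 π electrons, Hückel's rule classifies the planar ring as antiaromatic.
This is cyclooctatetraene.

Antiaromatic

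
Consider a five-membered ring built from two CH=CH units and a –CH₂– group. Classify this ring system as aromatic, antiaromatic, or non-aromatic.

Non-aromatic

Because the tetrahedral CH₂ carbon is sp³ and has no p orbital in the ring π system at the CH2 position, the π system cannot extend all the way around the ring.
Without a continuous loop of overlapping p orbitals the Hückel electron count never comes into play.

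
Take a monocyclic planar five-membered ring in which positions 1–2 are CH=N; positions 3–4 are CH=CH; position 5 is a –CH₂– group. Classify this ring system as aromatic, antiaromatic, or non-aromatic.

Because the tetrahedral CH₂ carbon is sp³ and has no p orbital in the ring π system at the CH2 position, the π system cannot extend all the way around the ring.
Broken conjugation rules out both aromaticity and antiaromaticity.

Non-aromatic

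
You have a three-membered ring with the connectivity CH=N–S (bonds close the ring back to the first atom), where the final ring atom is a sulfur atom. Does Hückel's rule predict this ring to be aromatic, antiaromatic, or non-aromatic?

Every ring atom contributes a p orbital perpendicular to the ring (the double-bond atoms are sp², each contributing one p electron; the doubly-bonded nitrogens are pyridine-type — their lone pairs lie in the ring plane, leaving one electron in the p orbital; the sulfur donates one lone pair from its p orbital), so the π system is cyclic and fully conjugated.
Counting π electrons: 1 × 2 = 2 from the double-bond unit + 2 from the S atom = 4.
With 4 = 4·1 π electrons, Hückel's rule classifies the planar ring as antiaromatic.

Antiaromatic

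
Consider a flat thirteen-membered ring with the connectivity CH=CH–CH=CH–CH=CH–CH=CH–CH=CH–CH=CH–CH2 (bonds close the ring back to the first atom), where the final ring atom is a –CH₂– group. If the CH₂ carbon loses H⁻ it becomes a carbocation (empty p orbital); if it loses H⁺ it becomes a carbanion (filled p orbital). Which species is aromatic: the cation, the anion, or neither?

The anion

Both ions have a continuous loop of p orbitals — each ring atom is sp².
Cation: 6 × 2 + 0 = 12 π electrons → 4(3), antiaromatic.
Anion: 6 × 2 + 2 = 14 π electrons → 4(3)+2, aromatic.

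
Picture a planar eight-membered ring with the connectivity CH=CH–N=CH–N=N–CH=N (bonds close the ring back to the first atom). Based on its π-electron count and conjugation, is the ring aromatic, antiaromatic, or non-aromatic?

The p orbitals form a continuous loop: each doubly-bonded ring atom is sp² with one p-orbital electron; each =N– nitrogen is pyridine-type (lone pair in the sp² plane, one electron in the p orbital). The ring is fully conjugated.
Adding the contributions, 4 × 2 = 8 from the 4 double-bond units.
8 = 4(2); a planar, fully conjugated 4n system is antiaromatic.

Antiaromatic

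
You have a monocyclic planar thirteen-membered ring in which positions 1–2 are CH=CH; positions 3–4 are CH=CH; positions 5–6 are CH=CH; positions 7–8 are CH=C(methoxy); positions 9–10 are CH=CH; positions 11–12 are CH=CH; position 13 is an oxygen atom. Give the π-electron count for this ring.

Every ring atom contributes a p orbital perpendicular to the ring (every atom in a ring double bond is sp² and brings one electron to the p orbital; the oxygen donates one lone pair from its p orbital), so the π system is cyclic and fully conjugated.
Adding the contributions, 6 × 2 = 12 from the double-bond units + 2 from the O atom = 14.

14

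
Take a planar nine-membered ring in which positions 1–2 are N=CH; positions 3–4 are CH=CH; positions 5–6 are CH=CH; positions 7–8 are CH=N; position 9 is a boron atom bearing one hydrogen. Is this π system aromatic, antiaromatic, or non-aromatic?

Antiaromatic

All ring atoms are sp² and supply a p orbital to the ring (each doubly-bonded ring atom is sp² with one p-orbital electron; each sp² =N– keeps its lone pair in-plane and puts one electron into the π system; the boron has an empty p orbital); the conjugation is uninterrupted.
Counting π electrons: 4 × 2 = 8 from the double-bond units + 0 from the BH atom = 8.
8 is a 4n count (n = 2), so the planar conjugated ring is antiaromatic.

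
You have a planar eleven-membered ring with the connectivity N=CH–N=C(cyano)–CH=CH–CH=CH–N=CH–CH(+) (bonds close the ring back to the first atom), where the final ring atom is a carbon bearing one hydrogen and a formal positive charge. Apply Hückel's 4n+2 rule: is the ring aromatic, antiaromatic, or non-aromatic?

Aromatic

Check conjugation: each doubly-bonded ring atom is sp² with one p-orbital electron; each =N– nitrogen is pyridine-type (lone pair in the sp² plane, one electron in the p orbital); the carbocation has an empty p orbital — every position has a p orbital, so the cyclic π system is continuous.
π-electron count: 5 × 2 = 10 from the double-bond units + 0 from the CH(+) atom = 10.
10 = 4(2) + 2, which satisfies Hückel's 4n+2 rule.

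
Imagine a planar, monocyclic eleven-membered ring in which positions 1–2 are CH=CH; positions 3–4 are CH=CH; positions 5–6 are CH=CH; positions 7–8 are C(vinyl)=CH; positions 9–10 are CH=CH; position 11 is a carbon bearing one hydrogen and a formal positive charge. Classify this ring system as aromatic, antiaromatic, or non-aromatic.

All ring atoms are sp² and supply a p orbital to the ring (the double-bond atoms are sp², each contributing one p electron; the carbocation has an empty p orbital); the conjugation is uninterrupted.
π-electron count: 5 × 2 = 10 from the double-bond units + 0 from the CH(+) atom = 10.
Since 10 = 4·2 + 2, the ring meets the 4n+2 criterion.

Aromatic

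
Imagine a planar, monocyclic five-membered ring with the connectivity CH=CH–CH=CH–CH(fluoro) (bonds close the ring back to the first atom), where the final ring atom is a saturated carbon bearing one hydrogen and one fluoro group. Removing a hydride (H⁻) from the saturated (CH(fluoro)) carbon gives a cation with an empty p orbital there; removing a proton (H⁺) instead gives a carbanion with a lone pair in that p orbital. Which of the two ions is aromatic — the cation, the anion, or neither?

The anion

In both ions every ring atom is sp² and contributes a p orbital, so both rings are fully conjugated.
Cation: 2 × 2 + 0 = 4 π electrons → 4(1), antiaromatic.
Anion: 2 × 2 + 2 = 6 π electrons → 4(1)+2, aromatic.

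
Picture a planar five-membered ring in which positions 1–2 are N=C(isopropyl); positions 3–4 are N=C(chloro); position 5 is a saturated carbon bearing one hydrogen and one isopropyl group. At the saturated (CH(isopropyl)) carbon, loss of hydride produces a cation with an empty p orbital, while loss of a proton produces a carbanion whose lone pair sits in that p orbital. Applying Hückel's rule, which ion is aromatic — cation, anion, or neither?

The anion

In either ion the ring is fully conjugated: every atom, including the new sp² carbon, supplies a p orbital.
Cation: 2 × 2 + 0 = 4 π electrons → 4(1), antiaromatic.
Anion: 2 × 2 + 2 = 6 π electrons → 4(1)+2, aromatic.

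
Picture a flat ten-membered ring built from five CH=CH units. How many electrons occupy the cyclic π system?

10

Check conjugation: the double-bond atoms are sp², each contributing one p electron — every position has a p orbital, so the cyclic π system is continuous.
Adding the contributions, 5 × 2 = 10 from the 5 double-bond units.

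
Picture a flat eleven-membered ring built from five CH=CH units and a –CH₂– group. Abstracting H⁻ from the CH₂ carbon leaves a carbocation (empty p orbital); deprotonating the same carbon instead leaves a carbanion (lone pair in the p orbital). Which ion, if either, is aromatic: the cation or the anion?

The cation

Both ions have a continuous loop of p orbitals — each ring atom is sp².
Cation: 5 × 2 + 0 = 10 π electrons → 4(2)+2, aromatic.
Anion: 5 × 2 + 2 = 12 π electrons → 4(3), antiaromatic.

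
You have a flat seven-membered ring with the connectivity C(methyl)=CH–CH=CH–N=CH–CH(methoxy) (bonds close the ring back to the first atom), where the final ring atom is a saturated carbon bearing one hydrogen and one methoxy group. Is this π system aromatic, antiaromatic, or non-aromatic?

Non-aromatic

The CH(methoxy) position has four σ bonds — that saturated carbon is sp³ and has no p orbital in the ring π system — so the cyclic conjugation is interrupted.
Broken conjugation rules out both aromaticity and antiaromaticity.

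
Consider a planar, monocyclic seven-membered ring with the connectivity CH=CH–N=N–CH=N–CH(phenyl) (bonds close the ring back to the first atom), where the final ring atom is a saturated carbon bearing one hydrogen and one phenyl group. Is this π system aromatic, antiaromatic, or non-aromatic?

Non-aromatic

Because that saturated carbon is sp³ and has no p orbital in the ring π system at the CH(phenyl) position, the π system cannot extend all the way around the ring.
Broken conjugation rules out both aromaticity and antiaromaticity.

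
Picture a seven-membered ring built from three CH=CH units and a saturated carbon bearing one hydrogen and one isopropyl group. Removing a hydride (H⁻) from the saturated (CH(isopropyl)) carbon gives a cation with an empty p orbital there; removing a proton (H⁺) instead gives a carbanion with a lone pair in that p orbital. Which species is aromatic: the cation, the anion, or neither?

In both ions every ring atom is sp² and contributes a p orbital, so both rings are fully conjugated.
Cation: 3 × 2 + 0 = 6 π electrons → 4(1)+2, aromatic.
Anion: 3 × 2 + 2 = 8 π electrons → 4(2), antiaromatic.

The cation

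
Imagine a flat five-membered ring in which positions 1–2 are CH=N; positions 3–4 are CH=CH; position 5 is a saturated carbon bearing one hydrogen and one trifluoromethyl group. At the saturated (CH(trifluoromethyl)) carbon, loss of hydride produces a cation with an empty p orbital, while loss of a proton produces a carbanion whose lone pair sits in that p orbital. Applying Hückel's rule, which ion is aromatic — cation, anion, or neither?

The anion

Both ions have a continuous loop of p orbitals — each ring atom is sp².
Cation: 2 × 2 + 0 = 4 π electrons → 4(1), antiaromatic.
Anion: 2 × 2 + 2 = 6 π electrons → 4(1)+2, aromatic.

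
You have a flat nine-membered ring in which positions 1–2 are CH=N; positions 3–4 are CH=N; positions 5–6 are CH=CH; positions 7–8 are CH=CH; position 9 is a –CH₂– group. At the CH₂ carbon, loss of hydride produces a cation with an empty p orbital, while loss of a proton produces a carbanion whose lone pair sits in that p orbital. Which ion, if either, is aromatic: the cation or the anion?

The anion

Once that carbon is sp², every ring atom has a p orbital and both ions are fully conjugated.
Cation: 4 × 2 + 0 = 8 π electrons → 4(2), antiaromatic.
Anion: 4 × 2 + 2 = 10 π electrons → 4(2)+2, aromatic.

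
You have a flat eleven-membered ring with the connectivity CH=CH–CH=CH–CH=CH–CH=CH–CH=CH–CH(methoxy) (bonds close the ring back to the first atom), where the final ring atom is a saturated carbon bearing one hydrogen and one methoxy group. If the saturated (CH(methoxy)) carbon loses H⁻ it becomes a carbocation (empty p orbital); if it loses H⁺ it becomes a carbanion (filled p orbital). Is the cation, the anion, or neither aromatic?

The cation

In both ions every ring atom is sp² and contributes a p orbital, so both rings are fully conjugated.
Cation: 5 × 2 + 0 = 10 π electrons → 4(2)+2, aromatic.
Anion: 5 × 2 + 2 = 12 π electrons → 4(3), antiaromatic.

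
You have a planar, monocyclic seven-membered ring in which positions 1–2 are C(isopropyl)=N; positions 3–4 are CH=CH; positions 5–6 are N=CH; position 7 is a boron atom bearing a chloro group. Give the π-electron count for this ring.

Every ring atom contributes a p orbital perpendicular to the ring (the double-bond atoms are sp², each contributing one p electron; the doubly-bonded nitrogens are pyridine-type — their lone pairs lie in the ring plane, leaving one electron in the p orbital; the boron has an empty p orbital), so the π system is cyclic and fully conjugated.
π-electron count: 3 × 2 = 6 from the double-bond units + 0 from the B(chloro) atom = 6.

6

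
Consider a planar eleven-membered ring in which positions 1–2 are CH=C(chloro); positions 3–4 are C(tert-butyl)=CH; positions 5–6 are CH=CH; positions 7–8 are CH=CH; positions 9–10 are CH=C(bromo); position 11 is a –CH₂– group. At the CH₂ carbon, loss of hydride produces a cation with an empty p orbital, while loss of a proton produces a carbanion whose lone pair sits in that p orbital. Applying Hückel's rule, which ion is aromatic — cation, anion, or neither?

Once that carbon is sp², every ring atom has a p orbital and both ions are fully conjugated.
Cation: 5 × 2 + 0 = 10 π electrons → 4(2)+2, aromatic.
Anion: 5 × 2 + 2 = 12 π electrons → 4(3), antiaromatic.

The cation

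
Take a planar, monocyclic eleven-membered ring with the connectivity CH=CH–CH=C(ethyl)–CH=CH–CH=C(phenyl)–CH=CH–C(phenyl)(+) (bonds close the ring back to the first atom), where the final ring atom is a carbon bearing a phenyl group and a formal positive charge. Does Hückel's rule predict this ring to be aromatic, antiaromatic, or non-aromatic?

Aromatic

Check conjugation: every atom in a ring double bond is sp² and brings one electron to the p orbital; the carbocation has an empty p orbital — every position has a p orbital, so the cyclic π system is continuous.
Adding the contributions, 5 × 2 = 10 from the double-bond units + 0 from the C(phenyl)(+) atom = 10.
That gives a 4n+2 count (10, n = 2).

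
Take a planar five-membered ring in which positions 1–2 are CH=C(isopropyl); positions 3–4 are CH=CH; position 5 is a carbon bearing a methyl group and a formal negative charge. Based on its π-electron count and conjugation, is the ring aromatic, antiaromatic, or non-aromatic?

The p orbitals form a continuous loop: the double-bond atoms are sp², each contributing one p electron; the carbanion's lone pair occupies the p orbital. The ring is fully conjugated.
π-electron count: 2 × 2 = 4 from the double-bond units + 2 from the C(methyl)(-) atom = 6.
That gives a 4n+2 count (6, n = 1).

Aromatic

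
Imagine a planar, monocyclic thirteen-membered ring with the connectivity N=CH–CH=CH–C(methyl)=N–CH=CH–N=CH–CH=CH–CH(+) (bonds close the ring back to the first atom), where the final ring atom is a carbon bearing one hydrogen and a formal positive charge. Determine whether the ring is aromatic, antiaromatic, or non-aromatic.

Antiaromatic

The p orbitals form a continuous loop: each doubly-bonded ring atom is sp² with one p-orbital electron; the doubly-bonded nitrogens are pyridine-type — their lone pairs lie in the ring plane, leaving one electron in the p orbital; the carbocation has an empty p orbital. The ring is fully conjugated.
Adding the contributions, 6 × 2 = 12 from the double-bond units + 0 from the CH(+) atom = 12.
With 12 = 4·3 π electrons, Hückel's rule classifies the planar ring as antiaromatic.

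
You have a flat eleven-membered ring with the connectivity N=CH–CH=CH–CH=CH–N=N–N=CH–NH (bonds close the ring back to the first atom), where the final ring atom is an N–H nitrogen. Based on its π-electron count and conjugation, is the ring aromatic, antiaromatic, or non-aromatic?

Antiaromatic

The p orbitals form a continuous loop: each doubly-bonded ring atom is sp² with one p-orbital electron; the doubly-bonded nitrogens are pyridine-type — their lone pairs lie in the ring plane, leaving one electron in the p orbital; the pyrrole-type nitrogen donates its lone pair from the p orbital. The ring is fully conjugated.
Adding the contributions, 5 × 2 = 10 from the double-bond units + 2 from the NH atom = 12.
A 4n π count (12, n = 3) in a planar conjugated ring means antiaromatic.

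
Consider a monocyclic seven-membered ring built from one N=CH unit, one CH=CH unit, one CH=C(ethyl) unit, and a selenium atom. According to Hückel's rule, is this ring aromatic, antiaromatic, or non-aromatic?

Antiaromatic

Check conjugation: the double-bond atoms are sp², each contributing one p electron; the doubly-bonded nitrogens are pyridine-type — their lone pairs lie in the ring plane, leaving one electron in the p orbital; the selenium donates one lone pair from its p orbital — every position has a p orbital, so the cyclic π system is continuous.
Adding the contributions, 3 × 2 = 6 from the double-bond units + 2 from the Se atom = 8.
8 is a 4n count (n = 2), so the planar conjugated ring is antiaromatic.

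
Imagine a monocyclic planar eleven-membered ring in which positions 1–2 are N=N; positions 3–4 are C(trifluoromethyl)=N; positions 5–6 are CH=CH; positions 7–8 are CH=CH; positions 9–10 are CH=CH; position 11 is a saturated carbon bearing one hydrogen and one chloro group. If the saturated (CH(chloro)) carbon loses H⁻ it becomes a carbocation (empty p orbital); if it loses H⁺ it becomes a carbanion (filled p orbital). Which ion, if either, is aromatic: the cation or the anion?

Both ions have a continuous loop of p orbitals — each ring atom is sp².
Cation: 5 × 2 + 0 = 10 π electrons → 4(2)+2, aromatic.
Anion: 5 × 2 + 2 = 12 π electrons → 4(3), antiaromatic.

The cation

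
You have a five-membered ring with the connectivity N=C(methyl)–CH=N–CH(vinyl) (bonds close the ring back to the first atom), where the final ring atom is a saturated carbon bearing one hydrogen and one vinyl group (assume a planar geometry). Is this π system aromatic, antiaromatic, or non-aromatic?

At the CH(vinyl) position, that saturated carbon is sp³ and has no p orbital in the ring π system; the ring's p-orbital overlap is broken there.
Broken conjugation rules out both aromaticity and antiaromaticity.

Non-aromatic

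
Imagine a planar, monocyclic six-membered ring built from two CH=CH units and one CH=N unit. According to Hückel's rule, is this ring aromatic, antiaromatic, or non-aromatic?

The p orbitals form a continuous loop: each doubly-bonded ring atom is sp² with one p-orbital electron; each =N– nitrogen is pyridine-type (lone pair in the sp² plane, one electron in the p orbital). The ring is fully conjugated.
π-electron count: 3 × 2 = 6 from the 3 double-bond units.
Since 6 = 4·1 + 2, the ring meets the 4n+2 criterion.

Aromatic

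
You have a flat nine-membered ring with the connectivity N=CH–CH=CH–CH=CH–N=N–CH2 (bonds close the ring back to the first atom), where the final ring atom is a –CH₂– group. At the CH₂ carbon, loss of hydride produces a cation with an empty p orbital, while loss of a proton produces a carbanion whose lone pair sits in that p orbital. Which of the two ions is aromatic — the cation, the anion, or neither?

In either ion the ring is fully conjugated: every atom, including the new sp² carbon, supplies a p orbital.
Cation: 4 × 2 + 0 = 8 π electrons → 4(2), antiaromatic.
Anion: 4 × 2 + 2 = 10 π electrons → 4(2)+2, aromatic.

The anion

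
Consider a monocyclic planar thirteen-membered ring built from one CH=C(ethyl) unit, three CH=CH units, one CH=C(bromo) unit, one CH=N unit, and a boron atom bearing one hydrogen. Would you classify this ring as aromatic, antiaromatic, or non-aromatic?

Antiaromatic

The p orbitals form a continuous loop: the double-bond atoms are sp², each contributing one p electron; each =N– nitrogen is pyridine-type (lone pair in the sp² plane, one electron in the p orbital); the boron has an empty p orbital. The ring is fully conjugated.
Adding the contributions, 6 × 2 = 12 from the double-bond units + 0 from the BH atom = 12.
With 12 = 4·3 π electrons, Hückel's rule classifies the planar ring as antiaromatic.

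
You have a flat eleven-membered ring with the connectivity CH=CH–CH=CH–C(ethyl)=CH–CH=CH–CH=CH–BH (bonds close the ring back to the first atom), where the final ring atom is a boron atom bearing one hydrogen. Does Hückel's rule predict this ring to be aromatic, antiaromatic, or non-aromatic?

Aromatic

All ring atoms are sp² and supply a p orbital to the ring (the double-bond atoms are sp², each contributing one p electron; the boron has an empty p orbital); the conjugation is uninterrupted.
Adding the contributions, 5 × 2 = 10 from the double-bond units + 0 from the BH atom = 10.
Since 10 = 4·2 + 2, the ring meets the 4n+2 criterion.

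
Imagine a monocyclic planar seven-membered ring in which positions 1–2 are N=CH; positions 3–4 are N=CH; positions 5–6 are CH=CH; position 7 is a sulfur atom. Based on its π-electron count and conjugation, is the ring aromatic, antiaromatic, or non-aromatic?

Antiaromatic

All ring atoms are sp² and supply a p orbital to the ring (every atom in a ring double bond is sp² and brings one electron to the p orbital; each sp² =N– keeps its lone pair in-plane and puts one electron into the π system; the sulfur donates one lone pair from its p orbital); the conjugation is uninterrupted.
Adding the contributions, 3 × 2 = 6 from the double-bond units + 2 from the S atom = 8.
8 is a 4n count (n = 2), so the planar conjugated ring is antiaromatic.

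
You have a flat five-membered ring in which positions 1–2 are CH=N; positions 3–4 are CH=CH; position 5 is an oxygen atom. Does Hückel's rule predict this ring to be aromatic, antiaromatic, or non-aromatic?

Aromatic

Check conjugation: the double-bond atoms are sp², each contributing one p electron; each sp² =N– keeps its lone pair in-plane and puts one electron into the π system; the oxygen donates one lone pair from its p orbital — every position has a p orbital, so the cyclic π system is continuous.
Adding the contributions, 2 × 2 = 4 from the double-bond units + 2 from the O atom = 6.
6 = 4(1) + 2, which satisfies Hückel's 4n+2 rule.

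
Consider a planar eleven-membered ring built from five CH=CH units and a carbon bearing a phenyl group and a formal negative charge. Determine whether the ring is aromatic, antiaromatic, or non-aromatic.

Antiaromatic

Every ring atom contributes a p orbital perpendicular to the ring (each doubly-bonded ring atom is sp² with one p-orbital electron; the carbanion's lone pair occupies the p orbital), so the π system is cyclic and fully conjugated.
π-electron count: 5 × 2 = 10 from the double-bond units + 2 from the C(phenyl)(-) atom = 12.
12 = 4(3); a planar, fully conjugated 4n system is antiaromatic.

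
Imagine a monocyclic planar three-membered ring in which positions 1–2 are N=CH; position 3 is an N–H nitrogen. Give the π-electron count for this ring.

The p orbitals form a continuous loop: each doubly-bonded ring atom is sp² with one p-orbital electron; the doubly-bonded nitrogens are pyridine-type — their lone pairs lie in the ring plane, leaving one electron in the p orbital; the pyrrole-type nitrogen donates its lone pair from the p orbital. The ring is fully conjugated.
Adding the contributions, 1 × 2 = 2 from the double-bond unit + 2 from the NH atom = 4.

4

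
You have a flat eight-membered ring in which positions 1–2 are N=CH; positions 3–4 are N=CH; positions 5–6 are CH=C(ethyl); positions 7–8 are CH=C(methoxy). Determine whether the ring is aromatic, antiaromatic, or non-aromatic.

Antiaromatic

All ring atoms are sp² and supply a p orbital to the ring (every atom in a ring double bond is sp² and brings one electron to the p orbital; the doubly-bonded nitrogens are pyridine-type — their lone pairs lie in the ring plane, leaving one electron in the p orbital); the conjugation is uninterrupted.
Tallying contributions gives 4 × 2 = 8 from the 4 double-bond units.
With 8 = 4·2 π electrons, Hückel's rule classifies the planar ring as antiaromatic.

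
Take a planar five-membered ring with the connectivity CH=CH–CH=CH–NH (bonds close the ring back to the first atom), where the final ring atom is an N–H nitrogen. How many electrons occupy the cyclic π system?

All ring atoms are sp² and supply a p orbital to the ring (every atom in a ring double bond is sp² and brings one electron to the p orbital; the pyrrole-type nitrogen donates its lone pair from the p orbital); the conjugation is uninterrupted.
Adding the contributions, 2 × 2 = 4 from the double-bond units + 2 from the NH atom = 6.
(The species described is pyrrole.)

6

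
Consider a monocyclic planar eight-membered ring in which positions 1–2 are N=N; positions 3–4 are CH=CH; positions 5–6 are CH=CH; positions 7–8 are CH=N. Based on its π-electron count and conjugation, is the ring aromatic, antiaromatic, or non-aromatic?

The p orbitals form a continuous loop: each doubly-bonded ring atom is sp² with one p-orbital electron; each sp² =N– keeps its lone pair in-plane and puts one electron into the π system. The ring is fully conjugated.
Adding the contributions, 4 × 2 = 8 from the 4 double-bond units.
8 = 4(2); a planar, fully conjugated 4n system is antiaromatic.

Antiaromatic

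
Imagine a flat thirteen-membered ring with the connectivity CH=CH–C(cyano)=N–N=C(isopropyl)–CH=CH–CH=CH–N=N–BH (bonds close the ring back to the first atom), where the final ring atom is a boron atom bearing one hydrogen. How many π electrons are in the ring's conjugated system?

Every ring atom contributes a p orbital perpendicular to the ring (each doubly-bonded ring atom is sp² with one p-orbital electron; each sp² =N– keeps its lone pair in-plane and puts one electron into the π system; the boron has an empty p orbital), so the π system is cyclic and fully conjugated.
Adding the contributions, 6 × 2 = 12 from the double-bond units + 0 from the BH atom = 12.

12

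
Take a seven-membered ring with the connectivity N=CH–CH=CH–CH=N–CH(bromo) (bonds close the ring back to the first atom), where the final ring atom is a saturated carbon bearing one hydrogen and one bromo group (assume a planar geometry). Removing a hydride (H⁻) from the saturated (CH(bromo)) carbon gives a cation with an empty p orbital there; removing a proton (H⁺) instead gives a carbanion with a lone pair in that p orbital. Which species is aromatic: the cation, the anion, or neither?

The cation

In both ions every ring atom is sp² and contributes a p orbital, so both rings are fully conjugated.
Cation: 3 × 2 + 0 = 6 π electrons → 4(1)+2, aromatic.
Anion: 3 × 2 + 2 = 8 π electrons → 4(2), antiaromatic.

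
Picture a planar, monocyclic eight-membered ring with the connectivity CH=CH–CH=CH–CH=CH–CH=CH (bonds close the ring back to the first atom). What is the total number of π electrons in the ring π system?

8

The p orbitals form a continuous loop: the double-bond atoms are sp², each contributing one p electron. The ring is fully conjugated.
Tallying contributions gives 4 × 2 = 8 from the 4 double-bond units.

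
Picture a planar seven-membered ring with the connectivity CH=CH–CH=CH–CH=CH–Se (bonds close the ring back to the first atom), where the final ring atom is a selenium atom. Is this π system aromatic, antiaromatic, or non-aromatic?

Antiaromatic

The p orbitals form a continuous loop: every atom in a ring double bond is sp² and brings one electron to the p orbital; the selenium donates one lone pair from its p orbital. The ring is fully conjugated.
π-electron count: 3 × 2 = 6 from the double-bond units + 2 from the Se atom = 8.
8 is a 4n count (n = 2), so the planar conjugated ring is antiaromatic.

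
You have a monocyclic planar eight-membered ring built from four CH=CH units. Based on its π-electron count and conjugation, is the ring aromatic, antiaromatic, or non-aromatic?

Antiaromatic

All ring atoms are sp² and supply a p orbital to the ring (every atom in a ring double bond is sp² and brings one electron to the p orbital); the conjugation is uninterrupted.
Adding the contributions, 4 × 2 = 8 from the 4 double-bond units.
With 8 = 4·2 π electrons, Hückel's rule classifies the planar ring as antiaromatic.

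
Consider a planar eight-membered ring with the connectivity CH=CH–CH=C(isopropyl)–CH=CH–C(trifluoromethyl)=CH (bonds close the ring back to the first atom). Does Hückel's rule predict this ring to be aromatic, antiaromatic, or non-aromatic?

All ring atoms are sp² and supply a p orbital to the ring (each doubly-bonded ring atom is sp² with one p-orbital electron); the conjugation is uninterrupted.
π-electron count: 4 × 2 = 8 from the 4 double-bond units.
8 is a 4n count (n = 2), so the planar conjugated ring is antiaromatic.

Antiaromatic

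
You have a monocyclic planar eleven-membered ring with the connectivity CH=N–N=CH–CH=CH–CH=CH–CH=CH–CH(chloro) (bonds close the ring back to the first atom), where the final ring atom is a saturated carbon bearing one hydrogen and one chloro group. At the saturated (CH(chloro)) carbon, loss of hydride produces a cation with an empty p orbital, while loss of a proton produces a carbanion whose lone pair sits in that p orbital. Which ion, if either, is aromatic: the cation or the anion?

Both ions have a continuous loop of p orbitals — each ring atom is sp².
Cation: 5 × 2 + 0 = 10 π electrons → 4(2)+2, aromatic.
Anion: 5 × 2 + 2 = 12 π electrons → 4(3), antiaromatic.

The cation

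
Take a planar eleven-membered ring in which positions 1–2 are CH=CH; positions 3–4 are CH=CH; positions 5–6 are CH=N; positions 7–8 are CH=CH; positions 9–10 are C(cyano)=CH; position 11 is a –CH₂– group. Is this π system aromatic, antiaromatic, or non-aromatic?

The CH2 position has four σ bonds — the tetrahedral CH₂ carbon is sp³ and has no p orbital in the ring π system — so the cyclic conjugation is interrupted.
A ring that is not fully conjugated cannot be aromatic or antiaromatic regardless of its π-electron count.

Non-aromatic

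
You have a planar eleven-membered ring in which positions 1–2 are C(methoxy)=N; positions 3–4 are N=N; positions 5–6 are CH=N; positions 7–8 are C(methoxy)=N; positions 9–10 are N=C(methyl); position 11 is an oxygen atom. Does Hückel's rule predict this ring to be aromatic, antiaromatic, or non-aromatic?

The p orbitals form a continuous loop: each doubly-bonded ring atom is sp² with one p-orbital electron; each =N– nitrogen is pyridine-type (lone pair in the sp² plane, one electron in the p orbital); the oxygen donates one lone pair from its p orbital. The ring is fully conjugated.
Adding the contributions, 5 × 2 = 10 from the double-bond units + 2 from the O atom = 12.
A 4n π count (12, n = 3) in a planar conjugated ring means antiaromatic.

Antiaromatic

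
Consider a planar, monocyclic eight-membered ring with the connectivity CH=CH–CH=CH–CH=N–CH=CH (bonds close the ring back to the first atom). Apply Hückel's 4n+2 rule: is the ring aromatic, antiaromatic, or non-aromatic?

Antiaromatic

Every ring atom contributes a p orbital perpendicular to the ring (the double-bond atoms are sp², each contributing one p electron; the doubly-bonded nitrogens are pyridine-type — their lone pairs lie in the ring plane, leaving one electron in the p orbital), so the π system is cyclic and fully conjugated.
π-electron count: 4 × 2 = 8 from the 4 double-bond units.
8 = 4(2); a planar, fully conjugated 4n system is antiaromatic.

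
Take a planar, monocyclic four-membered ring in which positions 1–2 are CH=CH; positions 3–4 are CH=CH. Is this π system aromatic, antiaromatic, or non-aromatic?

The p orbitals form a continuous loop: every atom in a ring double bond is sp² and brings one electron to the p orbital. The ring is fully conjugated.
Adding the contributions, 2 × 2 = 4 from the 2 double-bond units.
4 is a 4n count (n = 1), so the planar conjugated ring is antiaromatic.
(This ring is cyclobutadiene.)

Antiaromatic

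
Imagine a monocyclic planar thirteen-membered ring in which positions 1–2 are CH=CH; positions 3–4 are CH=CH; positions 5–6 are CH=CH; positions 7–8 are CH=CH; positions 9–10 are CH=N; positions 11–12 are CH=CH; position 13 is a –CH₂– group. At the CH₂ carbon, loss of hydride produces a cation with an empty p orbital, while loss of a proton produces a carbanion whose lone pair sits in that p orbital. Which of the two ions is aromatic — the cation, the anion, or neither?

The anion

Once that carbon is sp², every ring atom has a p orbital and both ions are fully conjugated.
Cation: 6 × 2 + 0 = 12 π electrons → 4(3), antiaromatic.
Anion: 6 × 2 + 2 = 14 π electrons → 4(3)+2, aromatic.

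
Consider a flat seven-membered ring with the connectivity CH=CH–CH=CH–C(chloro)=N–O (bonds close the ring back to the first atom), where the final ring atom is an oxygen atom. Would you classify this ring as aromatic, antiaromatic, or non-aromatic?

All ring atoms are sp² and supply a p orbital to the ring (the double-bond atoms are sp², each contributing one p electron; each sp² =N– keeps its lone pair in-plane and puts one electron into the π system; the oxygen donates one lone pair from its p orbital); the conjugation is uninterrupted.
Counting π electrons: 3 × 2 = 6 from the double-bond units + 2 from the O atom = 8.
With 8 = 4·2 π electrons, Hückel's rule classifies the planar ring as antiaromatic.

Antiaromatic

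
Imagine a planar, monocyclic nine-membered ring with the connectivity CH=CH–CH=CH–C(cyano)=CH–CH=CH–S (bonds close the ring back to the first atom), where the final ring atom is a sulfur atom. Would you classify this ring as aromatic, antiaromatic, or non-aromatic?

Aromatic

Every ring atom contributes a p orbital perpendicular to the ring (every atom in a ring double bond is sp² and brings one electron to the p orbital; the sulfur donates one lone pair from its p orbital), so the π system is cyclic and fully conjugated.
Counting π electrons: 4 × 2 = 8 from the double-bond units + 2 from the S atom = 10.
With 10 π electrons (n = 2), the Hückel 4n+2 condition holds.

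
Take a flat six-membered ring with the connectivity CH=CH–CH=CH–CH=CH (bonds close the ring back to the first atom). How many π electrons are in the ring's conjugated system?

6

All ring atoms are sp² and supply a p orbital to the ring (every atom in a ring double bond is sp² and brings one electron to the p orbital); the conjugation is uninterrupted.
Tallying contributions gives 3 × 2 = 6 from the 3 double-bond units.
(This ring is benzene.)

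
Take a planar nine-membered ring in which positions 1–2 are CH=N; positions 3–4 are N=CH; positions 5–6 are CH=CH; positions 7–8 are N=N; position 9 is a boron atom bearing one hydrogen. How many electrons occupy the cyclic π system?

8

Check conjugation: each doubly-bonded ring atom is sp² with one p-orbital electron; the doubly-bonded nitrogens are pyridine-type — their lone pairs lie in the ring plane, leaving one electron in the p orbital; the boron has an empty p orbital — every position has a p orbital, so the cyclic π system is continuous.
Adding the contributions, 4 × 2 = 8 from the double-bond units + 0 from the BH atom = 8.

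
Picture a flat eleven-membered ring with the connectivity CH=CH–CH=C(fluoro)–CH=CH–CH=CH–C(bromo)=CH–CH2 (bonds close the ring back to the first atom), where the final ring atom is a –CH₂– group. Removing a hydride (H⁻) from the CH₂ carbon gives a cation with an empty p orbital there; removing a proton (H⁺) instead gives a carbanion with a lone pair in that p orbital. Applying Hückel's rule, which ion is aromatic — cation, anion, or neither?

The cation

In both ions every ring atom is sp² and contributes a p orbital, so both rings are fully conjugated.
Cation: 5 × 2 + 0 = 10 π electrons → 4(2)+2, aromatic.
Anion: 5 × 2 + 2 = 12 π electrons → 4(3), antiaromatic.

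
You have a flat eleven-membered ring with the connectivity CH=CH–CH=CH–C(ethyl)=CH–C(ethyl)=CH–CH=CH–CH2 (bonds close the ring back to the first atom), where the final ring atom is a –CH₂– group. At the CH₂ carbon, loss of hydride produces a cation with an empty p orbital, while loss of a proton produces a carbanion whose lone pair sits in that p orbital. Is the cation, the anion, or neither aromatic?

The cation

In both ions every ring atom is sp² and contributes a p orbital, so both rings are fully conjugated.
Cation: 5 × 2 + 0 = 10 π electrons → 4(2)+2, aromatic.
Anion: 5 × 2 + 2 = 12 π electrons → 4(3), antiaromatic.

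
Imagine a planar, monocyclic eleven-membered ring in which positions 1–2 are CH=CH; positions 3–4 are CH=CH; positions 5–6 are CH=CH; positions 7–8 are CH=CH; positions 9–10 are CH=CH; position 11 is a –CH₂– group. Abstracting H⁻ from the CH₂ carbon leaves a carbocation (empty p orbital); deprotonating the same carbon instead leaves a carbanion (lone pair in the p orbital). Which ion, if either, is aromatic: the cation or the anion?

The cation

Both ions have a continuous loop of p orbitals — each ring atom is sp².
Cation: 5 × 2 + 0 = 10 π electrons → 4(2)+2, aromatic.
Anion: 5 × 2 + 2 = 12 π electrons → 4(3), antiaromatic.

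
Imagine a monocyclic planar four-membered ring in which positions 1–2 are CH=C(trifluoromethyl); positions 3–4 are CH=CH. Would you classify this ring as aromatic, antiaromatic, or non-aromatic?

All ring atoms are sp² and supply a p orbital to the ring (every atom in a ring double bond is sp² and brings one electron to the p orbital); the conjugation is uninterrupted.
Adding the contributions, 2 × 2 = 4 from the 2 double-bond units.
4 is a 4n count (n = 1), so the planar conjugated ring is antiaromatic.

Antiaromatic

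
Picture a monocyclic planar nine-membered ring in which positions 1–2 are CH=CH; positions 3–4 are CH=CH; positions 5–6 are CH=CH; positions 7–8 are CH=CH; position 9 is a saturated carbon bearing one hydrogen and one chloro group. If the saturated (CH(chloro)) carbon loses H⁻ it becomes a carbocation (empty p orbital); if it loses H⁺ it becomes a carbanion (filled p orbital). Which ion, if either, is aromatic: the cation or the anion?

The anion

Both ions have a continuous loop of p orbitals — each ring atom is sp².
Cation: 4 × 2 + 0 = 8 π electrons → 4(2), antiaromatic.
Anion: 4 × 2 + 2 = 10 π electrons → 4(2)+2, aromatic.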